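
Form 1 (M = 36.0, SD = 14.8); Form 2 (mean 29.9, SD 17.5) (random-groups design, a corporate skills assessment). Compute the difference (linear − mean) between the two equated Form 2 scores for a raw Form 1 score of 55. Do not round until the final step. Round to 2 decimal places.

Mean-equated: 55 + (29.9 − 36.0) = 48.90
Linear-equated: (17.5/14.8)(55 − 36.0) + 29.9 = 52.366
Difference = 52.366 − 48.90 = 3.47

3.47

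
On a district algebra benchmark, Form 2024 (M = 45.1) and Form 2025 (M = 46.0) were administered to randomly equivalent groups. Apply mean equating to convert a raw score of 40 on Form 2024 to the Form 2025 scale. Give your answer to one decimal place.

40.9

Mean equating: y = x + (M_Y − M_X) = 40 + (46.0 − 45.1) = 40.9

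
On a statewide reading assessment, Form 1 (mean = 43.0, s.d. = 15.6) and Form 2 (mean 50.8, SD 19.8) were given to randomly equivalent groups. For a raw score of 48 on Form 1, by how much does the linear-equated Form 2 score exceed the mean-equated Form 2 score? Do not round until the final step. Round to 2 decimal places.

Mean-equated: 48 + (50.8 − 43.0) = 55.80
Linear-equated: (19.8/15.6)(48 − 43.0) + 50.8 = 57.146
Difference = 57.146 − 55.80 = 1.35

1.35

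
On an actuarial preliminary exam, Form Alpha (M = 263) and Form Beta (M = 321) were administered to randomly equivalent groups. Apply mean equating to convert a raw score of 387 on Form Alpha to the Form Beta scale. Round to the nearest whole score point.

Mean equating: y = x + (M_Y − M_X) = 387 + (321 − 263) = 445

445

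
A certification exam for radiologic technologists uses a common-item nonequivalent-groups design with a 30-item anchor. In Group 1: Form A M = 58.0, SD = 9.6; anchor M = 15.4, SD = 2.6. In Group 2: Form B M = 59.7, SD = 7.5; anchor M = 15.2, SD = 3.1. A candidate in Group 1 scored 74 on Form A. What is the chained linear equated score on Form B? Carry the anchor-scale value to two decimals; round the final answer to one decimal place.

70.7

Form A → anchor (Group 1): v = (2.6/9.6)(74 − 58.0) + 15.4 = 19.73
anchor → Form B (Group 2): y = (7.5/3.1)(19.73 − 15.2) + 59.7 = 70.7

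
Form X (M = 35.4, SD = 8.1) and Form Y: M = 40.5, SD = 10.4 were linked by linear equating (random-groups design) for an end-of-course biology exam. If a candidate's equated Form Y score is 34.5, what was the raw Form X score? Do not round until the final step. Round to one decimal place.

30.7

Invert y = (SD_Y/SD_X)(x − M_X) + M_Y:
x = (SD_X/SD_Y)(y − M_Y) + M_X = (8.1/10.4)(34.5 − 40.5) + 35.4
x = 0.778846 × -6.000 + 35.4 = 30.7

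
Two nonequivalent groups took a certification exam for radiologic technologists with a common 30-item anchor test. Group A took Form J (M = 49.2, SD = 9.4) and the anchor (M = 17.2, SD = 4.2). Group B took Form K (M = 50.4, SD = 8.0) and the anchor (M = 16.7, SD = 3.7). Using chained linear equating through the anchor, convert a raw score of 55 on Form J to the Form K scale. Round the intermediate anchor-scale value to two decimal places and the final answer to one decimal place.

Form J → anchor (Group A): v = (4.2/9.4)(55 − 49.2) + 17.2 = 19.79
anchor → Form K (Group B): y = (8.0/3.7)(19.79 − 16.7) + 50.4 = 57.1

57.1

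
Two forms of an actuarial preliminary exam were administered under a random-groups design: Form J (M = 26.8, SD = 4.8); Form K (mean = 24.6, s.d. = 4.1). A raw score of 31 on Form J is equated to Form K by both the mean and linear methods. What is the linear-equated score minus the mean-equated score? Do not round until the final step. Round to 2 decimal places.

Mean-equated: 31 + (24.6 − 26.8) = 28.80
Linear-equated: (4.1/4.8)(31 − 26.8) + 24.6 = 28.188
Difference = 28.188 − 28.80 = -0.61

-0.61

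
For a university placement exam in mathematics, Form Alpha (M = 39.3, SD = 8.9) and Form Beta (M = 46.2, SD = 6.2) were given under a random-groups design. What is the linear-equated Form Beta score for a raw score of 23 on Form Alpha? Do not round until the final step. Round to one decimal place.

Linear equating: y = (SD_Y/SD_X)(x − M_X) + M_Y
y = (6.2/8.9)(23 − 39.3) + 46.2
y = 0.696629 × -16.3 + 46.2 = -11.3551 + 46.2 = 34.8

34.8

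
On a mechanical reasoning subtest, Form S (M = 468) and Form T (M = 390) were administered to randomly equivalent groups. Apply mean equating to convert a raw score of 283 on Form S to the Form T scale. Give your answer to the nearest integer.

205

Mean equating: y = x + (M_Y − M_X) = 283 + (390 − 468) = 205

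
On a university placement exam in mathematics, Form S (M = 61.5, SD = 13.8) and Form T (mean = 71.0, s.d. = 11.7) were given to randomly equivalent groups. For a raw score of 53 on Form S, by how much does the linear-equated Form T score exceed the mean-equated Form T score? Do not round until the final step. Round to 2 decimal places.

Mean-equated: 53 + (71.0 − 61.5) = 62.50
Linear-equated: (11.7/13.8)(53 − 61.5) + 71.0 = 63.793
Difference = 63.793 − 62.50 = 1.29

1.29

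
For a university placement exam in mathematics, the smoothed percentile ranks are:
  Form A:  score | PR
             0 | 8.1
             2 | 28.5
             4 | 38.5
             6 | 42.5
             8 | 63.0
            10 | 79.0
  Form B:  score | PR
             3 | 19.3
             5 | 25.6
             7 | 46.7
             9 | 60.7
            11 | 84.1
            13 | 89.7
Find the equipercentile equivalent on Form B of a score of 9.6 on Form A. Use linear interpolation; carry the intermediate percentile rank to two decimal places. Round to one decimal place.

PR of 9.6 on Form A: 63.0 + (9.6 − 8)/(10 − 8) × (79.0 − 63.0) = 75.80
On Form B, PR 75.80 falls between score 9 (PR 60.7) and 11 (PR 84.1).
Interpolate: 9 + (75.80 − 60.7)/(84.1 − 60.7) × (11 − 9) = 10.3

10.3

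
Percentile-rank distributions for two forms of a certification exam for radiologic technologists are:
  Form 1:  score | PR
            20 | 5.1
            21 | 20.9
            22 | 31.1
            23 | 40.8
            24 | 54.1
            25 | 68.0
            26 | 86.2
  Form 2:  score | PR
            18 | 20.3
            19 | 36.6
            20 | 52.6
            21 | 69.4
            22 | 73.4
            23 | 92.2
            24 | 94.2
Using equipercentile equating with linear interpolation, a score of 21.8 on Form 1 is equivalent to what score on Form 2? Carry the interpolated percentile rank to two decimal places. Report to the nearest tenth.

PR of 21.8 on Form 1: 20.9 + (21.8 − 21)/(22 − 21) × (31.1 − 20.9) = 29.06
On Form 2, PR 29.06 falls between score 18 (PR 20.3) and 19 (PR 36.6).
Interpolate: 18 + (29.06 − 20.3)/(36.6 − 20.3) × (19 − 18) = 18.5

18.5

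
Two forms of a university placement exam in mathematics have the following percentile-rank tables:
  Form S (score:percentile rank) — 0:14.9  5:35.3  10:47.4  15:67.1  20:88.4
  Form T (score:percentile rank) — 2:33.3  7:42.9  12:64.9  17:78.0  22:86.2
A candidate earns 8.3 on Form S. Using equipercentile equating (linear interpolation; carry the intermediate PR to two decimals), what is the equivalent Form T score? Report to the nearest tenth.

PR of 8.3 on Form S: 35.3 + (8.3 − 5)/(10 − 5) × (47.4 − 35.3) = 43.29
On Form T, PR 43.29 falls between score 7 (PR 42.9) and 12 (PR 64.9).
Interpolate: 7 + (43.29 − 42.9)/(64.9 − 42.9) × (12 − 7) = 7.1

7.1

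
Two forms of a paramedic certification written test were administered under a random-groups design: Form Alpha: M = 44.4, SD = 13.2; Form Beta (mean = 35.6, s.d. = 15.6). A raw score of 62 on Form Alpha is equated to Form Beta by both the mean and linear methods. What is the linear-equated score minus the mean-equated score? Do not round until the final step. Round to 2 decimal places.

3.20

Mean-equated: 62 + (35.6 − 44.4) = 53.20
Linear-equated: (15.6/13.2)(62 − 44.4) + 35.6 = 56.400
Difference = 56.400 − 53.20 = 3.20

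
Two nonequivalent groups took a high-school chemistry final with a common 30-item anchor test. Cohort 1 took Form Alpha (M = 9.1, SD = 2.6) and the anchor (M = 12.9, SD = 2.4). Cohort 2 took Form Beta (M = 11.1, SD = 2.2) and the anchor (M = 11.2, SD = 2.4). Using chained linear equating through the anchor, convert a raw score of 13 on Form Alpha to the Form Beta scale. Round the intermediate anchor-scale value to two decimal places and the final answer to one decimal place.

16.0

Form Alpha → anchor (Cohort 1): v = (2.4/2.6)(13 − 9.1) + 12.9 = 16.50
anchor → Form Beta (Cohort 2): y = (2.2/2.4)(16.50 − 11.2) + 11.1 = 16.0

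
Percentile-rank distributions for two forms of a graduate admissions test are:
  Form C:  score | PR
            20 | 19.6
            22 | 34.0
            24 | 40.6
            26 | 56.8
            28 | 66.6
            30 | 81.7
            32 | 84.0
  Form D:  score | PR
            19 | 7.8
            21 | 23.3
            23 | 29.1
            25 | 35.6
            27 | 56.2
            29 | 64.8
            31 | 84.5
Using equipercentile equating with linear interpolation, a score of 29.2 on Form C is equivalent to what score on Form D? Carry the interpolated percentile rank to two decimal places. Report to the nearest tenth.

30.1

PR of 29.2 on Form C: 66.6 + (29.2 − 28)/(30 − 28) × (81.7 − 66.6) = 75.66
On Form D, PR 75.66 falls between score 29 (PR 64.8) and 31 (PR 84.5).
Interpolate: 29 + (75.66 − 64.8)/(84.5 − 64.8) × (31 − 29) = 30.1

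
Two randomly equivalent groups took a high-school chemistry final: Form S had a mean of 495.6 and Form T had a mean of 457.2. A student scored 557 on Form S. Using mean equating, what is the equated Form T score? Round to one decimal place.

Mean equating: y = x + (M_Y − M_X) = 557 + (457.2 − 495.6) = 518.6

518.6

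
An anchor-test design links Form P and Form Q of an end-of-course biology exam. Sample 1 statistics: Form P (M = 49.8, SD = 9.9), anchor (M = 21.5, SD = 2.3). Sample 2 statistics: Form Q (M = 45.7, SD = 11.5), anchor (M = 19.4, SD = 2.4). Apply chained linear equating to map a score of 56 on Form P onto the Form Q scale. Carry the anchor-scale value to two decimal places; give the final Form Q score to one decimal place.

62.7

Form P → anchor (Sample 1): v = (2.3/9.9)(56 − 49.8) + 21.5 = 22.94
anchor → Form Q (Sample 2): y = (11.5/2.4)(22.94 − 19.4) + 45.7 = 62.7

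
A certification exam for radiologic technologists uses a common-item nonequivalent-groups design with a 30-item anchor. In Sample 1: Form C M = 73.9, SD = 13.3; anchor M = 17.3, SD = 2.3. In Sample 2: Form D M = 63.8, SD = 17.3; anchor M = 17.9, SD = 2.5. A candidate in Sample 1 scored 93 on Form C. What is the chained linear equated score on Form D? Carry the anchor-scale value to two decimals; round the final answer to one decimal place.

Form C → anchor (Sample 1): v = (2.3/13.3)(93 − 73.9) + 17.3 = 20.60
anchor → Form D (Sample 2): y = (17.3/2.5)(20.60 − 17.9) + 63.8 = 82.5

82.5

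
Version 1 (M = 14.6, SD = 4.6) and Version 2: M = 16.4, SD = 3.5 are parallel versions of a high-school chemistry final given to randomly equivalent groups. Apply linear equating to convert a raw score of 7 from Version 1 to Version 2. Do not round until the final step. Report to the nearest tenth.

10.6

Linear equating: y = (SD_Y/SD_X)(x − M_X) + M_Y
y = (3.5/4.6)(7 − 14.6) + 16.4
y = 0.760870 × -7.6 + 16.4 = -5.7826 + 16.4 = 10.6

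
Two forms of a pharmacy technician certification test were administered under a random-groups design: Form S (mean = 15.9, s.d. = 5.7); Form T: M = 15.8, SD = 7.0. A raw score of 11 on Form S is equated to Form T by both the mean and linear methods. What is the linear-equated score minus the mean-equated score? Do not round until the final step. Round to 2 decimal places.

-1.12

Mean-equated: 11 + (15.8 − 15.9) = 10.90
Linear-equated: (7.0/5.7)(11 − 15.9) + 15.8 = 9.782
Difference = 9.782 − 10.90 = -1.12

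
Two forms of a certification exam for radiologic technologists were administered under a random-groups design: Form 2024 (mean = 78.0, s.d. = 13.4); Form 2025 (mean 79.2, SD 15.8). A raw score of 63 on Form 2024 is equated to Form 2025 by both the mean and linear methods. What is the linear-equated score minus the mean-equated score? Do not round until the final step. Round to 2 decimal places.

Mean-equated: 63 + (79.2 − 78.0) = 64.20
Linear-equated: (15.8/13.4)(63 − 78.0) + 79.2 = 61.513
Difference = 61.513 − 64.20 = -2.69

-2.69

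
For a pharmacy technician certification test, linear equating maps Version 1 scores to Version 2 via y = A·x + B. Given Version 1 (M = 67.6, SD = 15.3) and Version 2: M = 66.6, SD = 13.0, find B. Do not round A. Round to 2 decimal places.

9.16

A = SD_Y / SD_X = 13.0 / 15.3 = 0.849673
B = M_Y − A·M_X = 66.6 − 0.849673 × 67.6 = 9.16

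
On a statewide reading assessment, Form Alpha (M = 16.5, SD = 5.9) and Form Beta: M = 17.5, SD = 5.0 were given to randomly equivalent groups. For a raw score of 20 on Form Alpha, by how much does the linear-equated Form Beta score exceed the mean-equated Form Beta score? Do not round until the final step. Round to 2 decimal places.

Mean-equated: 20 + (17.5 − 16.5) = 21.00
Linear-equated: (5.0/5.9)(20 − 16.5) + 17.5 = 20.466
Difference = 20.466 − 21.00 = -0.53

-0.53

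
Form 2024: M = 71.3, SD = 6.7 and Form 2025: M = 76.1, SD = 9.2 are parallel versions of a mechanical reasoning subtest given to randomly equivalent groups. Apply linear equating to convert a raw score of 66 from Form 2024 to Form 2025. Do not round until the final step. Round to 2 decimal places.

Linear equating: y = (SD_Y/SD_X)(x − M_X) + M_Y
y = (9.2/6.7)(66 − 71.3) + 76.1
y = 1.373134 × -5.3 + 76.1 = -7.2776 + 76.1 = 68.82

68.82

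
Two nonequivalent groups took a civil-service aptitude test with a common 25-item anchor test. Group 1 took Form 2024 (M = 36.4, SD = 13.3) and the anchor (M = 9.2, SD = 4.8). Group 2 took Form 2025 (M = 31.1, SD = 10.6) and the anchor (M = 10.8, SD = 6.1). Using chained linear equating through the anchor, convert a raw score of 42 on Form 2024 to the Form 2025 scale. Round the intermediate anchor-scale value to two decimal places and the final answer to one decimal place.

Form 2024 → anchor (Group 1): v = (4.8/13.3)(42 − 36.4) + 9.2 = 11.22
anchor → Form 2025 (Group 2): y = (10.6/6.1)(11.22 − 10.8) + 31.1 = 31.8

31.8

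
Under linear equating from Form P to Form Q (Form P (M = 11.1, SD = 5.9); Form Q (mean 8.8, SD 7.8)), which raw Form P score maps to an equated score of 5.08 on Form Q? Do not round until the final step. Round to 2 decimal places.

8.29

Invert y = (SD_Y/SD_X)(x − M_X) + M_Y:
x = (SD_X/SD_Y)(y − M_Y) + M_X = (5.9/7.8)(5.08 − 8.8) + 11.1
x = 0.756410 × -3.720 + 11.1 = 8.29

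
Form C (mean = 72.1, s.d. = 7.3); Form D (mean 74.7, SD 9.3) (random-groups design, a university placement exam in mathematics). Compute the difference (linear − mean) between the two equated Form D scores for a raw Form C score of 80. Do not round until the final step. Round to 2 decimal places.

Mean-equated: 80 + (74.7 − 72.1) = 82.60
Linear-equated: (9.3/7.3)(80 − 72.1) + 74.7 = 84.764
Difference = 84.764 − 82.60 = 2.16

2.16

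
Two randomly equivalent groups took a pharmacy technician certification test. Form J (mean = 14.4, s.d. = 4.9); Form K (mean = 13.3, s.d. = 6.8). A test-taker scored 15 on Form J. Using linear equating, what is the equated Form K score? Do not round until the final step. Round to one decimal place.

14.1

Linear equating: y = (SD_Y/SD_X)(x − M_X) + M_Y
y = (6.8/4.9)(15 − 14.4) + 13.3
y = 1.387755 × 0.6 + 13.3 = 0.8327 + 13.3 = 14.1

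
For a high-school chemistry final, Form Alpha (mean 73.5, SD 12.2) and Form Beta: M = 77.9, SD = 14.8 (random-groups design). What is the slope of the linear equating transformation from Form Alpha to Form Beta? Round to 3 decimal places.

1.213

A = SD_Y / SD_X = 14.8 / 12.2 = 1.213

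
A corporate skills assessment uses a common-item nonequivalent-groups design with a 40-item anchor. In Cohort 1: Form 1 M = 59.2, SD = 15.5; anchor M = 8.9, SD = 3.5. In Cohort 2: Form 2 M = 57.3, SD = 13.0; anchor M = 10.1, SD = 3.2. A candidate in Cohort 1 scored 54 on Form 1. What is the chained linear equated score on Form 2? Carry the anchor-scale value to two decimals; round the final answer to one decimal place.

47.7

Form 1 → anchor (Cohort 1): v = (3.5/15.5)(54 − 59.2) + 8.9 = 7.73
anchor → Form 2 (Cohort 2): y = (13.0/3.2)(7.73 − 10.1) + 57.3 = 47.7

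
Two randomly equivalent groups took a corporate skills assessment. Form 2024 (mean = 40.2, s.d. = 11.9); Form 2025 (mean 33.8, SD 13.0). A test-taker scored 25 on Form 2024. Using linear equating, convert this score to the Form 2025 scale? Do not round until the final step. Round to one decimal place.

17.2

Linear equating: y = (SD_Y/SD_X)(x − M_X) + M_Y
y = (13.0/11.9)(25 − 40.2) + 33.8
y = 1.092437 × -15.2 + 33.8 = -16.6050 + 33.8 = 17.2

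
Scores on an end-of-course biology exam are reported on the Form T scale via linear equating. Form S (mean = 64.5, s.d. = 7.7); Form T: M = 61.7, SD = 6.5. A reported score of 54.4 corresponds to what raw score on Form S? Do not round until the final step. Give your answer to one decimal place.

Invert y = (SD_Y/SD_X)(x − M_X) + M_Y:
x = (SD_X/SD_Y)(y − M_Y) + M_X = (7.7/6.5)(54.4 − 61.7) + 64.5
x = 1.184615 × -7.300 + 64.5 = 55.9

55.9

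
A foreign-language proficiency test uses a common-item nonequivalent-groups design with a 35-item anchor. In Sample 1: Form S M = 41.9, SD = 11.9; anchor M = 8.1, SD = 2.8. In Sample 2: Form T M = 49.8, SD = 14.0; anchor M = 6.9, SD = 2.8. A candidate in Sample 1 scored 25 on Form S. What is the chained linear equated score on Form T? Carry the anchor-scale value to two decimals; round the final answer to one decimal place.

35.9

Form S → anchor (Sample 1): v = (2.8/11.9)(25 − 41.9) + 8.1 = 4.12
anchor → Form T (Sample 2): y = (14.0/2.8)(4.12 − 6.9) + 49.8 = 35.9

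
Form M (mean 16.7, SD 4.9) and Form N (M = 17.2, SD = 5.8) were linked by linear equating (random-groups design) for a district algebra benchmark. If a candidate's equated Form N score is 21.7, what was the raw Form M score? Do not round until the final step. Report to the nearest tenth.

Invert y = (SD_Y/SD_X)(x − M_X) + M_Y:
x = (SD_X/SD_Y)(y − M_Y) + M_X = (4.9/5.8)(21.7 − 17.2) + 16.7
x = 0.844828 × 4.500 + 16.7 = 20.5

20.5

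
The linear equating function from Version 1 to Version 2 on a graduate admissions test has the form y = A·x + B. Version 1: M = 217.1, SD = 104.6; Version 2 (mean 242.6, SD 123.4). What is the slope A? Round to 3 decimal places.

1.180

A = SD_Y / SD_X = 123.4 / 104.6 = 1.180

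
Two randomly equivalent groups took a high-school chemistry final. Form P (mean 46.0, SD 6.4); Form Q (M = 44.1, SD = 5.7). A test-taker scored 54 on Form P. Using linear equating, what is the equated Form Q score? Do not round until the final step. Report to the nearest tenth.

Linear equating: y = (SD_Y/SD_X)(x − M_X) + M_Y
y = (5.7/6.4)(54 − 46.0) + 44.1
y = 0.890625 × 8.0 + 44.1 = 7.1250 + 44.1 = 51.2

51.2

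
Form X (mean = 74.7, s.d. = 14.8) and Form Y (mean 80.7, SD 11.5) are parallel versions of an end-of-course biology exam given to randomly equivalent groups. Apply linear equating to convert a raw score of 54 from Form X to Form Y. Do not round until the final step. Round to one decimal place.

64.6

Linear equating: y = (SD_Y/SD_X)(x − M_X) + M_Y
y = (11.5/14.8)(54 − 74.7) + 80.7
y = 0.777027 × -20.7 + 80.7 = -16.0845 + 80.7 = 64.6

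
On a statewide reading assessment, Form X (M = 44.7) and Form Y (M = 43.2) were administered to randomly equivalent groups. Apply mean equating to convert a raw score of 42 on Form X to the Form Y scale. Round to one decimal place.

40.5

Mean equating: y = x + (M_Y − M_X) = 42 + (43.2 − 44.7) = 40.5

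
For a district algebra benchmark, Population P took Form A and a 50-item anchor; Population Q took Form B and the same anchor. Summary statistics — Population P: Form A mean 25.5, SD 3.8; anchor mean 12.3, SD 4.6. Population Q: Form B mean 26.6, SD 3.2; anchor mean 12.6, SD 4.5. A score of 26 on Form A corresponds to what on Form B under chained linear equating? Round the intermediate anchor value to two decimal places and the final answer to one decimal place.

Form A → anchor (Population P): v = (4.6/3.8)(26 − 25.5) + 12.3 = 12.91
anchor → Form B (Population Q): y = (3.2/4.5)(12.91 − 12.6) + 26.6 = 26.8

26.8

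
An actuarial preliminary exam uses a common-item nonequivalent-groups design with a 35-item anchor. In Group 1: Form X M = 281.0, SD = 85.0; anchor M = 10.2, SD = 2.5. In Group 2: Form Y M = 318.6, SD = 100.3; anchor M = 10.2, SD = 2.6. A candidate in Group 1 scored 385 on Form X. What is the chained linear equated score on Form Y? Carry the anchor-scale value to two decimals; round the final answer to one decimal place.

436.6

Form X → anchor (Group 1): v = (2.5/85.0)(385 − 281.0) + 10.2 = 13.26
anchor → Form Y (Group 2): y = (100.3/2.6)(13.26 − 10.2) + 318.6 = 436.6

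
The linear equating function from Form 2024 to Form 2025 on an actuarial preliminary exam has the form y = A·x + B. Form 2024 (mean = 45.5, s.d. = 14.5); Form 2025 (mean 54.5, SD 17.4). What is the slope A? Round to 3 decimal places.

A = SD_Y / SD_X = 17.4 / 14.5 = 1.200

1.200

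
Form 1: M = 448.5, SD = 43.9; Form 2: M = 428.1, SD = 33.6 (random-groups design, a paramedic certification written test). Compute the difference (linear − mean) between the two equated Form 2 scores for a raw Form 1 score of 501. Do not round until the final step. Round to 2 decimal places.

-12.32

Mean-equated: 501 + (428.1 − 448.5) = 480.60
Linear-equated: (33.6/43.9)(501 − 448.5) + 428.1 = 468.282
Difference = 468.282 − 480.60 = -12.32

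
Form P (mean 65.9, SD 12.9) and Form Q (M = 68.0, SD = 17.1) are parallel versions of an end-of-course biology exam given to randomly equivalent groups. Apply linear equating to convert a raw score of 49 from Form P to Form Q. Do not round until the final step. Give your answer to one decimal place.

Linear equating: y = (SD_Y/SD_X)(x − M_X) + M_Y
y = (17.1/12.9)(49 − 65.9) + 68.0
y = 1.325581 × -16.9 + 68.0 = -22.4023 + 68.0 = 45.6

45.6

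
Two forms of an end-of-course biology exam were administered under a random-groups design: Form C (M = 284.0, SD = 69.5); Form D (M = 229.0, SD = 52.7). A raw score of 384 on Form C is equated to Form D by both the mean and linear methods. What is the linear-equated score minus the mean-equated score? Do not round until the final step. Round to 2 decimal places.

-24.17

Mean-equated: 384 + (229.0 − 284.0) = 329.00
Linear-equated: (52.7/69.5)(384 − 284.0) + 229.0 = 304.827
Difference = 304.827 − 329.00 = -24.17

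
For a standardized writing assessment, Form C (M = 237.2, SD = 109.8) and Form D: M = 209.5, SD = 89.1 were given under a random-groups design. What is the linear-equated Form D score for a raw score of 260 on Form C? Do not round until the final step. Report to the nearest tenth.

228.0

Linear equating: y = (SD_Y/SD_X)(x − M_X) + M_Y
y = (89.1/109.8)(260 − 237.2) + 209.5
y = 0.811475 × 22.8 + 209.5 = 18.5016 + 209.5 = 228.0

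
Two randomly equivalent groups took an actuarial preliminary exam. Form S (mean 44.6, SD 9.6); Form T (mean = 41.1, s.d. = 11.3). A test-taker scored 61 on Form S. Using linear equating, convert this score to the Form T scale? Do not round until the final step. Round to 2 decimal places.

Linear equating: y = (SD_Y/SD_X)(x − M_X) + M_Y
y = (11.3/9.6)(61 − 44.6) + 41.1
y = 1.177083 × 16.4 + 41.1 = 19.3042 + 41.1 = 60.40

60.40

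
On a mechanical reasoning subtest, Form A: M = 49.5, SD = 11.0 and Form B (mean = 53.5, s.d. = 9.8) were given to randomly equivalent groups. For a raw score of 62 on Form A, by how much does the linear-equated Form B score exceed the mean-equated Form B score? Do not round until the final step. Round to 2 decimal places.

-1.36

Mean-equated: 62 + (53.5 − 49.5) = 66.00
Linear-equated: (9.8/11.0)(62 − 49.5) + 53.5 = 64.636
Difference = 64.636 − 66.00 = -1.36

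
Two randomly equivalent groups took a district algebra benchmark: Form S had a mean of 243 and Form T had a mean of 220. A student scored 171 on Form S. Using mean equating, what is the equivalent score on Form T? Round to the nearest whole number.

Mean equating: y = x + (M_Y − M_X) = 171 + (220 − 243) = 148

148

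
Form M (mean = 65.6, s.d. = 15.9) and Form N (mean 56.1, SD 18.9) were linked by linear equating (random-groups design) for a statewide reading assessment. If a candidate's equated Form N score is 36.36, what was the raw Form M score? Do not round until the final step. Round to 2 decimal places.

Invert y = (SD_Y/SD_X)(x − M_X) + M_Y:
x = (SD_X/SD_Y)(y − M_Y) + M_X = (15.9/18.9)(36.36 − 56.1) + 65.6
x = 0.841270 × -19.740 + 65.6 = 48.99

48.99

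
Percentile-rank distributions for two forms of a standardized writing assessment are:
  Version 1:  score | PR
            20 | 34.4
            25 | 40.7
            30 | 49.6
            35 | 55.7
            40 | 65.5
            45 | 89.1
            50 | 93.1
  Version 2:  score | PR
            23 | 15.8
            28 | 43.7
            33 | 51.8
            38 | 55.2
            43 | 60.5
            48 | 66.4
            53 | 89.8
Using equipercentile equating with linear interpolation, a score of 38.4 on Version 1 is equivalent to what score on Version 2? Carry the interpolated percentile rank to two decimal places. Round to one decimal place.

44.6

PR of 38.4 on Version 1: 55.7 + (38.4 − 35)/(40 − 35) × (65.5 − 55.7) = 62.36
On Version 2, PR 62.36 falls between score 43 (PR 60.5) and 48 (PR 66.4).
Interpolate: 43 + (62.36 − 60.5)/(66.4 − 60.5) × (48 − 43) = 44.6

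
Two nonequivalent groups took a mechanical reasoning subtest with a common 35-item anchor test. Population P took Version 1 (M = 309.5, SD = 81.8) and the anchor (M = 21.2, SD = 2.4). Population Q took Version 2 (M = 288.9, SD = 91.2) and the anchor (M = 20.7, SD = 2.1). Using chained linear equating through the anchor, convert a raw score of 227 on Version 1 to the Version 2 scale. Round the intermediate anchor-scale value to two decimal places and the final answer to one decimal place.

205.5

Version 1 → anchor (Population P): v = (2.4/81.8)(227 − 309.5) + 21.2 = 18.78
anchor → Version 2 (Population Q): y = (91.2/2.1)(18.78 − 20.7) + 288.9 = 205.5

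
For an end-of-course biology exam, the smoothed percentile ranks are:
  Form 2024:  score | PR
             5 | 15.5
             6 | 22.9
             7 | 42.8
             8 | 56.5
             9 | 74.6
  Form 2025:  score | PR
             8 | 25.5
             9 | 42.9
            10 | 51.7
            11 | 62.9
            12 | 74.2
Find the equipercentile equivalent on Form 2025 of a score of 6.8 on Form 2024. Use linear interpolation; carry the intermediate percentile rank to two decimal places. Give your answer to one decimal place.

PR of 6.8 on Form 2024: 22.9 + (6.8 − 6)/(7 − 6) × (42.8 − 22.9) = 38.82
On Form 2025, PR 38.82 falls between score 8 (PR 25.5) and 9 (PR 42.9).
Interpolate: 8 + (38.82 − 25.5)/(42.9 − 25.5) × (9 − 8) = 8.8

8.8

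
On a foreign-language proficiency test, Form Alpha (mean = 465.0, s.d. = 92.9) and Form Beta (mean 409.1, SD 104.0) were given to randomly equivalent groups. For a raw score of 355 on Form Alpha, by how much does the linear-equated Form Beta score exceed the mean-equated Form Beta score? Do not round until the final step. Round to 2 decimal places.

Mean-equated: 355 + (409.1 − 465.0) = 299.10
Linear-equated: (104.0/92.9)(355 − 465.0) + 409.1 = 285.957
Difference = 285.957 − 299.10 = -13.14

-13.14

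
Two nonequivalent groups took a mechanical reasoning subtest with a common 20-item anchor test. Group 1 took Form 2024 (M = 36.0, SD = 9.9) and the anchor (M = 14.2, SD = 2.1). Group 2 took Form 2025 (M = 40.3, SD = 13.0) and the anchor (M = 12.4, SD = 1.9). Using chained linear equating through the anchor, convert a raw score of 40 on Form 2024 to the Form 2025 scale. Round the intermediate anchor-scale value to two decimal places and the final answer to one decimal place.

Form 2024 → anchor (Group 1): v = (2.1/9.9)(40 − 36.0) + 14.2 = 15.05
anchor → Form 2025 (Group 2): y = (13.0/1.9)(15.05 − 12.4) + 40.3 = 58.4

58.4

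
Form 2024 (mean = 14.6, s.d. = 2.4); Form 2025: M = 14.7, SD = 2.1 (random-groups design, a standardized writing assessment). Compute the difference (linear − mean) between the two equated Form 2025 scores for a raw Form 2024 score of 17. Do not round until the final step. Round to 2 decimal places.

Mean-equated: 17 + (14.7 − 14.6) = 17.10
Linear-equated: (2.1/2.4)(17 − 14.6) + 14.7 = 16.800
Difference = 16.800 − 17.10 = -0.30

-0.30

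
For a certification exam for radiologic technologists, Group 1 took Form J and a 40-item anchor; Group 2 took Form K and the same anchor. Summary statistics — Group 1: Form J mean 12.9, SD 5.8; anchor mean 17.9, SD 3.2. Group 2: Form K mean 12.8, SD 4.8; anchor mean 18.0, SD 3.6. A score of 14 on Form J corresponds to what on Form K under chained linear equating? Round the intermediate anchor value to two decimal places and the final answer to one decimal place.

Form J → anchor (Group 1): v = (3.2/5.8)(14 − 12.9) + 17.9 = 18.51
anchor → Form K (Group 2): y = (4.8/3.6)(18.51 − 18.0) + 12.8 = 13.5

13.5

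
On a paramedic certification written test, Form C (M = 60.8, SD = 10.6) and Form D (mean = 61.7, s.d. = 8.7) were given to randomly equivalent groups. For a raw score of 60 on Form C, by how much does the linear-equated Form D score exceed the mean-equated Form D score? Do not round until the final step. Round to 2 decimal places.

0.14

Mean-equated: 60 + (61.7 − 60.8) = 60.90
Linear-equated: (8.7/10.6)(60 − 60.8) + 61.7 = 61.043
Difference = 61.043 − 60.90 = 0.14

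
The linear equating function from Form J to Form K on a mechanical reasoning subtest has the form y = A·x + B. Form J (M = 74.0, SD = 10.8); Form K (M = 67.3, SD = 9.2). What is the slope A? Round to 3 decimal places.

0.852

A = SD_Y / SD_X = 9.2 / 10.8 = 0.852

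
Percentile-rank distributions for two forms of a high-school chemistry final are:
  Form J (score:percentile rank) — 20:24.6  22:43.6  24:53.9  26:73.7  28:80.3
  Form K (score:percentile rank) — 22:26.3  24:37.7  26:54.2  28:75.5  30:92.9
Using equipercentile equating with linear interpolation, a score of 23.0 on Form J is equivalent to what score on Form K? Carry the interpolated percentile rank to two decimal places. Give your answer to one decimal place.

PR of 23.0 on Form J: 43.6 + (23.0 − 22)/(24 − 22) × (53.9 − 43.6) = 48.75
On Form K, PR 48.75 falls between score 24 (PR 37.7) and 26 (PR 54.2).
Interpolate: 24 + (48.75 − 37.7)/(54.2 − 37.7) × (26 − 24) = 25.3

25.3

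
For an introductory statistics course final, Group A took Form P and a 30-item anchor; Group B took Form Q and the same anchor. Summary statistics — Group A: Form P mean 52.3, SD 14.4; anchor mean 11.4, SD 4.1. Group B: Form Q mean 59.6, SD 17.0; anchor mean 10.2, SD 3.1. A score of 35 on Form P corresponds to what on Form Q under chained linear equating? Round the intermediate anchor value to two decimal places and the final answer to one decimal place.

Form P → anchor (Group A): v = (4.1/14.4)(35 − 52.3) + 11.4 = 6.47
anchor → Form Q (Group B): y = (17.0/3.1)(6.47 − 10.2) + 59.6 = 39.1

39.1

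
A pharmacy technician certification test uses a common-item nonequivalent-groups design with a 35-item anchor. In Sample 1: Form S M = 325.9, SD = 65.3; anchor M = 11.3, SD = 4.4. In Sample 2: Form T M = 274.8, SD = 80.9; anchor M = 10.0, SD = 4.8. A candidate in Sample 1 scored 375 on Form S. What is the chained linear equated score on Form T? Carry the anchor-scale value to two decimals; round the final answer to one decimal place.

352.5

Form S → anchor (Sample 1): v = (4.4/65.3)(375 − 325.9) + 11.3 = 14.61
anchor → Form T (Sample 2): y = (80.9/4.8)(14.61 − 10.0) + 274.8 = 352.5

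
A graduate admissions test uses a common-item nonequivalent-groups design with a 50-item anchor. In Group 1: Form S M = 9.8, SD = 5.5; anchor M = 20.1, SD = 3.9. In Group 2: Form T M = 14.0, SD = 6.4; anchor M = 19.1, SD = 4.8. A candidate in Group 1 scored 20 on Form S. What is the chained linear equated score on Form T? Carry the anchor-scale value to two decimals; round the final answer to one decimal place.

Form S → anchor (Group 1): v = (3.9/5.5)(20 − 9.8) + 20.1 = 27.33
anchor → Form T (Group 2): y = (6.4/4.8)(27.33 − 19.1) + 14.0 = 25.0

25.0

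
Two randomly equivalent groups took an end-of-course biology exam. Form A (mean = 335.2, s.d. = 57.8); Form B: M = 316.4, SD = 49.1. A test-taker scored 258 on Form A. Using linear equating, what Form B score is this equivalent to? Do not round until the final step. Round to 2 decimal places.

250.82

Linear equating: y = (SD_Y/SD_X)(x − M_X) + M_Y
y = (49.1/57.8)(258 − 335.2) + 316.4
y = 0.849481 × -77.2 + 316.4 = -65.5799 + 316.4 = 250.82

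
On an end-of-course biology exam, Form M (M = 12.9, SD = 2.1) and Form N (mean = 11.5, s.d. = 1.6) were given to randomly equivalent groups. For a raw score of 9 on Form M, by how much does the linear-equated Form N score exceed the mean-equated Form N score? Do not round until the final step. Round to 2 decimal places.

Mean-equated: 9 + (11.5 − 12.9) = 7.60
Linear-equated: (1.6/2.1)(9 − 12.9) + 11.5 = 8.529
Difference = 8.529 − 7.60 = 0.93

0.93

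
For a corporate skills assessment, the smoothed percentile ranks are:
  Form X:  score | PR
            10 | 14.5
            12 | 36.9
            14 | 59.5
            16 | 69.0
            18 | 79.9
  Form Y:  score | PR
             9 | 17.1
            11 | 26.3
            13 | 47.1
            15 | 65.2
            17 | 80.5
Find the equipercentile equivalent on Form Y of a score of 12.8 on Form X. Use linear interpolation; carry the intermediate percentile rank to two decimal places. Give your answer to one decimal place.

12.9

PR of 12.8 on Form X: 36.9 + (12.8 − 12)/(14 − 12) × (59.5 − 36.9) = 45.94
On Form Y, PR 45.94 falls between score 11 (PR 26.3) and 13 (PR 47.1).
Interpolate: 11 + (45.94 − 26.3)/(47.1 − 26.3) × (13 − 11) = 12.9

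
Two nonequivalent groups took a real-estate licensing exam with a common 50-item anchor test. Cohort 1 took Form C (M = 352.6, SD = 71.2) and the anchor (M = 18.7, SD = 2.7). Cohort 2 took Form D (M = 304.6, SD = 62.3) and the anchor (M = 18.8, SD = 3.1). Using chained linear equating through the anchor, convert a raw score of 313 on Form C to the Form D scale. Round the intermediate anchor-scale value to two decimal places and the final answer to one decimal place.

272.4

Form C → anchor (Cohort 1): v = (2.7/71.2)(313 − 352.6) + 18.7 = 17.20
anchor → Form D (Cohort 2): y = (62.3/3.1)(17.20 − 18.8) + 304.6 = 272.4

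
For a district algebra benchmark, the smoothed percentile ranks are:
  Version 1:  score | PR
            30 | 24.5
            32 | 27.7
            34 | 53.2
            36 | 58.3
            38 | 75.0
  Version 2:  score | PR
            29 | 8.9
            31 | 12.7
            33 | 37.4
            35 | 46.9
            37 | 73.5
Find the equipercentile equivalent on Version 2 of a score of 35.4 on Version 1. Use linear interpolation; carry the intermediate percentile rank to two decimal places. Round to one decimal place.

PR of 35.4 on Version 1: 53.2 + (35.4 − 34)/(36 − 34) × (58.3 − 53.2) = 56.77
On Version 2, PR 56.77 falls between score 35 (PR 46.9) and 37 (PR 73.5).
Interpolate: 35 + (56.77 − 46.9)/(73.5 − 46.9) × (37 − 35) = 35.7

35.7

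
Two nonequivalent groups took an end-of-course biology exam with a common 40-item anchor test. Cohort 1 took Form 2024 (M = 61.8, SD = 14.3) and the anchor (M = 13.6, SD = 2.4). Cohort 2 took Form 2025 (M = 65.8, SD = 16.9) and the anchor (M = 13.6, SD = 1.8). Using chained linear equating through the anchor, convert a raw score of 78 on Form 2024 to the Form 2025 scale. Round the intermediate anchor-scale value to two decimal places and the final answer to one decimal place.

91.3

Form 2024 → anchor (Cohort 1): v = (2.4/14.3)(78 − 61.8) + 13.6 = 16.32
anchor → Form 2025 (Cohort 2): y = (16.9/1.8)(16.32 − 13.6) + 65.8 = 91.3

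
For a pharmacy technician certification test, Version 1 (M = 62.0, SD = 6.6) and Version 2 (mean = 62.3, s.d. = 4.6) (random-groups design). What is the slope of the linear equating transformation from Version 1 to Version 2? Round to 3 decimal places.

A = SD_Y / SD_X = 4.6 / 6.6 = 0.697

0.697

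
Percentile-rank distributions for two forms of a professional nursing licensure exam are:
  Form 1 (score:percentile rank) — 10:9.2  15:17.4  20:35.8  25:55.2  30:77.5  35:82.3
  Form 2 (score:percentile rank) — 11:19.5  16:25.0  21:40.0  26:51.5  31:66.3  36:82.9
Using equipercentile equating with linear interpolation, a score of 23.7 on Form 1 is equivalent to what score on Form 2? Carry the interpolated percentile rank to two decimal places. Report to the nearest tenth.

25.4

PR of 23.7 on Form 1: 35.8 + (23.7 − 20)/(25 − 20) × (55.2 − 35.8) = 50.16
On Form 2, PR 50.16 falls between score 21 (PR 40.0) and 26 (PR 51.5).
Interpolate: 21 + (50.16 − 40.0)/(51.5 − 40.0) × (26 − 21) = 25.4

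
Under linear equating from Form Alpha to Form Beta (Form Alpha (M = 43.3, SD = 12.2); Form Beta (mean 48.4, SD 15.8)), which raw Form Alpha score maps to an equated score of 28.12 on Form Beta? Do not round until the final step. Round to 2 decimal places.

27.64

Invert y = (SD_Y/SD_X)(x − M_X) + M_Y:
x = (SD_X/SD_Y)(y − M_Y) + M_X = (12.2/15.8)(28.12 − 48.4) + 43.3
x = 0.772152 × -20.280 + 43.3 = 27.64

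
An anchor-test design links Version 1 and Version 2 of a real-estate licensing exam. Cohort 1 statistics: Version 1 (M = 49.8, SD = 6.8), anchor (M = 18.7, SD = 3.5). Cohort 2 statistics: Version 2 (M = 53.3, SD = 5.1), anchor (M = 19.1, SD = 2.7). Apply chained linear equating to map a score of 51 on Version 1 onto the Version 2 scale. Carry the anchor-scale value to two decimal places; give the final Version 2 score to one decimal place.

Version 1 → anchor (Cohort 1): v = (3.5/6.8)(51 − 49.8) + 18.7 = 19.32
anchor → Version 2 (Cohort 2): y = (5.1/2.7)(19.32 − 19.1) + 53.3 = 53.7

53.7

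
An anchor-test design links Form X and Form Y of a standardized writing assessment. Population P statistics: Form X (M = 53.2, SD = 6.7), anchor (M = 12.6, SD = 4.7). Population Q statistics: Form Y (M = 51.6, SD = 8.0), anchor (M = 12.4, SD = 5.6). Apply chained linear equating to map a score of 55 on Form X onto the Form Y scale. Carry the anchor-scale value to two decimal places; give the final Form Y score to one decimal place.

53.7

Form X → anchor (Population P): v = (4.7/6.7)(55 − 53.2) + 12.6 = 13.86
anchor → Form Y (Population Q): y = (8.0/5.6)(13.86 − 12.4) + 51.6 = 53.7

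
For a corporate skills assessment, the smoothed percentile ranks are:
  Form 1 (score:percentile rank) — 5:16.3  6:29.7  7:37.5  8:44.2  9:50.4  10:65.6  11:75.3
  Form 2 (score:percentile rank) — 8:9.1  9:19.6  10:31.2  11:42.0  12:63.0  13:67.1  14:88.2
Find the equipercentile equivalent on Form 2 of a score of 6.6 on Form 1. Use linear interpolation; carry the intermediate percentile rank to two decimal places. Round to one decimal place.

10.3

PR of 6.6 on Form 1: 29.7 + (6.6 − 6)/(7 − 6) × (37.5 − 29.7) = 34.38
On Form 2, PR 34.38 falls between score 10 (PR 31.2) and 11 (PR 42.0).
Interpolate: 10 + (34.38 − 31.2)/(42.0 − 31.2) × (11 − 10) = 10.3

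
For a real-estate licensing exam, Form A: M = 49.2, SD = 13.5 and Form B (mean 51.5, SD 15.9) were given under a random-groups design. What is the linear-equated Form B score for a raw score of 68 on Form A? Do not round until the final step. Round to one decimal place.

73.6

Linear equating: y = (SD_Y/SD_X)(x − M_X) + M_Y
y = (15.9/13.5)(68 − 49.2) + 51.5
y = 1.177778 × 18.8 + 51.5 = 22.1422 + 51.5 = 73.6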